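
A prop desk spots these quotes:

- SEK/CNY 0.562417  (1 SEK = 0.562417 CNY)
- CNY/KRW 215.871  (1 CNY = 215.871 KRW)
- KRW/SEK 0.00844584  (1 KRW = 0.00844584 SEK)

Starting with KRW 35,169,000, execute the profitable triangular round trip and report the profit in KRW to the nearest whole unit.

Profit: KRW 893,482

Profitable loop is KRW → SEK → CNY → KRW:
KRW 35,169,000 × 0.00844584 = SEK 297,031.75
SEK 297,031.75 × 0.562417 = CNY 167,055.70
CNY 167,055.70 × 215.871 = KRW 36,062,482
Profit = KRW 36,062,482 − KRW 35,169,000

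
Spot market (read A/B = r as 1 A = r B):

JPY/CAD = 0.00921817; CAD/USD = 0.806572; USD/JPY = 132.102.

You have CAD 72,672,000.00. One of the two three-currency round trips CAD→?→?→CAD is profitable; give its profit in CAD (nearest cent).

Profit: CAD 1,317,461.28

Profitable loop is CAD → JPY → USD → CAD:
CAD 72,672,000.00 ÷ 0.00921817 = JPY 7,883,560,403
JPY 7,883,560,403 ÷ 132.102 = USD 59,677,827.76
USD 59,677,827.76 ÷ 0.806572 = CAD 73,989,461.28
Profit = CAD 73,989,461.28 − CAD 72,672,000.00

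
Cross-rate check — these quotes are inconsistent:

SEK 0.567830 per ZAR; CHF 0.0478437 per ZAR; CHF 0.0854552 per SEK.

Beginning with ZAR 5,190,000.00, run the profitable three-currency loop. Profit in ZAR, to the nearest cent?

Profit: ZAR 73,800.59

Profitable loop is ZAR → SEK → CHF → ZAR:
ZAR 5,190,000.00 × 0.567830 = SEK 2,947,037.70
SEK 2,947,037.70 × 0.0854552 = CHF 251,839.70
CHF 251,839.70 ÷ 0.0478437 = ZAR 5,263,800.59
Profit = ZAR 5,263,800.59 − ZAR 5,190,000.00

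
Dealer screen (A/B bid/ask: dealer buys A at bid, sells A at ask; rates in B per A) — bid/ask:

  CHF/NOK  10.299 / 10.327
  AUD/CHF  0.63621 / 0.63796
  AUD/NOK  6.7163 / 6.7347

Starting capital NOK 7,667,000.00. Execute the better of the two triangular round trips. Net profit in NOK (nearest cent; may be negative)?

Net profit: NOK 149,060.70

Best loop NOK → CHF → AUD → NOK:
NOK 7,667,000.00 ÷ 10.327 (buy CHF at ask) = CHF 742,422.78
CHF 742,422.78 ÷ 0.63796 (buy AUD at ask) = AUD 1,163,745.02
AUD 1,163,745.02 × 6.7163 (sell AUD at bid) = NOK 7,816,060.70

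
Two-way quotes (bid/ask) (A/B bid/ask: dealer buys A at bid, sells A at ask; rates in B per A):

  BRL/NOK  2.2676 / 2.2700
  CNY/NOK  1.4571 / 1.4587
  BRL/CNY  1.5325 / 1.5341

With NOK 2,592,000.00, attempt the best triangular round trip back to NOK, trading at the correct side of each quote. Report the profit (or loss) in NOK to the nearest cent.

Best loop NOK → CNY → BRL → NOK:
NOK 2,592,000.00 ÷ 1.4587 (buy CNY at ask) = CNY 1,776,924.66
CNY 1,776,924.66 ÷ 1.5341 (buy BRL at ask) = BRL 1,158,284.77
BRL 1,158,284.77 × 2.2676 (sell BRL at bid) = NOK 2,626,526.53

Net profit: NOK 34,526.53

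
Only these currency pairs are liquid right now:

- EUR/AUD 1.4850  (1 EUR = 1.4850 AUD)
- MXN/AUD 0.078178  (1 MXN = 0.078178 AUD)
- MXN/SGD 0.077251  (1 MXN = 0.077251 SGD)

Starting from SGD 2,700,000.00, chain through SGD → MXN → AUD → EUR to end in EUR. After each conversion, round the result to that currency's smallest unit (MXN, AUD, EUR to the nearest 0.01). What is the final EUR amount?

SGD 2,700,000.00 ÷ 0.077251 = MXN 34,951,003.87
MXN 34,951,003.87 × 0.078178 = AUD 2,732,399.58
AUD 2,732,399.58 ÷ 1.4850 = EUR 1,839,999.72

EUR 1,839,999.72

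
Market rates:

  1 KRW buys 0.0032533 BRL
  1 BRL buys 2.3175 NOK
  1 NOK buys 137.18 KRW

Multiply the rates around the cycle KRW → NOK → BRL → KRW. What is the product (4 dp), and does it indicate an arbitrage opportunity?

0.9669 (arbitrage exists)

Around KRW → NOK → BRL → KRW: 1 ÷ 137.18 ÷ 2.3175 ÷ 0.0032533 = 0.966864
Product < 1; profitable direction is KRW → BRL → NOK → KRW.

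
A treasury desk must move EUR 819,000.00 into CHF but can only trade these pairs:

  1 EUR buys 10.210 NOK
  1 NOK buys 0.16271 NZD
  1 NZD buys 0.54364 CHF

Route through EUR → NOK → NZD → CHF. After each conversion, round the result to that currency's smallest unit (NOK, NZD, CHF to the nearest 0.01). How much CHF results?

CHF 739,665.38

EUR 819,000.00 × 10.210 = NOK 8,361,990.00
NOK 8,361,990.00 × 0.16271 = NZD 1,360,579.39
NZD 1,360,579.39 × 0.54364 = CHF 739,665.38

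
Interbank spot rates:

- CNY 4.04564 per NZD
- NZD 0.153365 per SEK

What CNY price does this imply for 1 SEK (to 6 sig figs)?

1 SEK × 0.153365 = 0.153365 NZD
0.153365 NZD × 4.04564 = 0.62046 CNY

SEK/CNY = 0.620460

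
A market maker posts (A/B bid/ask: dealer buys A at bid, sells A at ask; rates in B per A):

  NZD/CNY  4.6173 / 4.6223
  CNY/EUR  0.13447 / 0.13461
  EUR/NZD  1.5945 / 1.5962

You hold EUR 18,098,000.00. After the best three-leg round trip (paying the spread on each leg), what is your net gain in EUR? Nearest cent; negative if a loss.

Net profit: EUR 124,494.35

Best loop EUR → CNY → NZD → EUR:
EUR 18,098,000.00 ÷ 0.13461 (buy CNY at ask) = CNY 134,447,663.62
CNY 134,447,663.62 ÷ 4.6223 (buy NZD at ask) = NZD 29,086,745.48
NZD 29,086,745.48 ÷ 1.5962 (buy EUR at ask) = EUR 18,222,494.35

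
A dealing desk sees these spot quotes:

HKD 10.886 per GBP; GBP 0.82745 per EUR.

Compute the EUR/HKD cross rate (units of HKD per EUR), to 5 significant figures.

EUR/HKD = 9.0076

1 EUR × 0.82745 = 0.82745 GBP
0.82745 GBP × 10.886 = 9.00762 HKD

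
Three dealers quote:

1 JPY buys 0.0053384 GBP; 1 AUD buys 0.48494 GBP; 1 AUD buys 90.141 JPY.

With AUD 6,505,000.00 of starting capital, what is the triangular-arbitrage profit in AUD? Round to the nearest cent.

Profitable loop is AUD → GBP → JPY → AUD:
AUD 6,505,000.00 × 0.48494 = GBP 3,154,534.70
GBP 3,154,534.70 ÷ 0.0053384 = JPY 590,913,888
JPY 590,913,888 ÷ 90.141 = AUD 6,555,439.68
Profit = AUD 6,555,439.68 − AUD 6,505,000.00

Profit: AUD 50,439.68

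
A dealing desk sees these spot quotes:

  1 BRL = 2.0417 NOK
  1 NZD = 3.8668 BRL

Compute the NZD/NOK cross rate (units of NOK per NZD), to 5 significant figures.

NZD/NOK = 7.8948

1 NZD × 3.8668 = 3.8668 BRL
3.8668 BRL × 2.0417 = 7.89485 NOK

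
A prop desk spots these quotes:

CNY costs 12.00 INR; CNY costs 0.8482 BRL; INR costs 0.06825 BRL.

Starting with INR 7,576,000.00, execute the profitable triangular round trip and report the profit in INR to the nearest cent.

Profit: INR 270,108.91

Profitable loop is INR → CNY → BRL → INR:
INR 7,576,000.00 ÷ 12.00 = CNY 631,333.33
CNY 631,333.33 × 0.8482 = BRL 535,496.93
BRL 535,496.93 ÷ 0.06825 = INR 7,846,108.91
Profit = INR 7,846,108.91 − INR 7,576,000.00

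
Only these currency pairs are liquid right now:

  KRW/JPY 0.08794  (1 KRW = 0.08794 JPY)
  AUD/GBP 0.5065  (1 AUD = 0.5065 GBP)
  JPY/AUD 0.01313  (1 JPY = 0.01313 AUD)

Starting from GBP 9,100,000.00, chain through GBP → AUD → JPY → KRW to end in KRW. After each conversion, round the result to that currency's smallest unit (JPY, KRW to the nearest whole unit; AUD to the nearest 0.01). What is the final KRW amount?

GBP 9,100,000.00 ÷ 0.5065 = AUD 17,966,436.33
AUD 17,966,436.33 ÷ 0.01313 = JPY 1,368,350,063
JPY 1,368,350,063 ÷ 0.08794 = KRW 15,560,041,653

KRW 15,560,041,653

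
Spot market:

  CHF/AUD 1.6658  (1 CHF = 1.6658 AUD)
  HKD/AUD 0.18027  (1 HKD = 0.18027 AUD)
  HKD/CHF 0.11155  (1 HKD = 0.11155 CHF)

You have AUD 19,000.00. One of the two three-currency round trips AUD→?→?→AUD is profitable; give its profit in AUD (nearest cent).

Profit: AUD 584.95

Profitable loop is AUD → HKD → CHF → AUD:
AUD 19,000.00 ÷ 0.18027 = HKD 105,397.46
HKD 105,397.46 × 0.11155 = CHF 11,757.09
CHF 11,757.09 × 1.6658 = AUD 19,584.95
Profit = AUD 19,584.95 − AUD 19,000.00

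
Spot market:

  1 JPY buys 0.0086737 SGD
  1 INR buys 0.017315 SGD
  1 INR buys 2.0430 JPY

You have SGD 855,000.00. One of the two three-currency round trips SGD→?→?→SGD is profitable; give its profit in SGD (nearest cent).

Profit: SGD 20,016.78

Profitable loop is SGD → INR → JPY → SGD:
SGD 855,000.00 ÷ 0.017315 = INR 49,379,151.03
INR 49,379,151.03 × 2.0430 = JPY 100,881,606
JPY 100,881,606 × 0.0086737 = SGD 875,016.78
Profit = SGD 875,016.78 − SGD 855,000.00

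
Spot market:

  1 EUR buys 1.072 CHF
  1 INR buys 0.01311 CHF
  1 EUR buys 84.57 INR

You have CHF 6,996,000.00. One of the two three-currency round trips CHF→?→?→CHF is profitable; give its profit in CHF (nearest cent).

Profitable loop is CHF → EUR → INR → CHF:
CHF 6,996,000.00 ÷ 1.072 = EUR 6,526,119.40
EUR 6,526,119.40 × 84.57 = INR 551,913,917.91
INR 551,913,917.91 × 0.01311 = CHF 7,235,591.46
Profit = CHF 7,235,591.46 − CHF 6,996,000.00

Profit: CHF 239,591.46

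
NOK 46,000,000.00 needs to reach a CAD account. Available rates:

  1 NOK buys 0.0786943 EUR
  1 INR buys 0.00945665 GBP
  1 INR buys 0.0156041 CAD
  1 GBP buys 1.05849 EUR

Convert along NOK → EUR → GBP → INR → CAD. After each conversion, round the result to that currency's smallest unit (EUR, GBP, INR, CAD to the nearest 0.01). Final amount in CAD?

NOK 46,000,000.00 × 0.0786943 = EUR 3,619,937.80
EUR 3,619,937.80 ÷ 1.05849 = GBP 3,419,907.42
GBP 3,419,907.42 ÷ 0.00945665 = INR 361,640,477.34
INR 361,640,477.34 × 0.0156041 = CAD 5,643,074.17

CAD 5,643,074.17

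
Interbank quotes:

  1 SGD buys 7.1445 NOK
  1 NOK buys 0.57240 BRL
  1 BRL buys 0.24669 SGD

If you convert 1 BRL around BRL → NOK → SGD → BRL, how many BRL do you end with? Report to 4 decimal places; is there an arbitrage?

0.9912 (arbitrage exists)

Around BRL → NOK → SGD → BRL: 1 ÷ 0.57240 ÷ 7.1445 ÷ 0.24669 = 0.991236
Product < 1; profitable direction is BRL → SGD → NOK → BRL.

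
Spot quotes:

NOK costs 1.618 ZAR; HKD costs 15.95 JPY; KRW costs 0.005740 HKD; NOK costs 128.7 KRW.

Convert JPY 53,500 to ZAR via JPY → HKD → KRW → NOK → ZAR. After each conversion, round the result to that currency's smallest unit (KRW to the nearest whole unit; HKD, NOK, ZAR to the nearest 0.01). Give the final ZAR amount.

ZAR 7,346.51

JPY 53,500 ÷ 15.95 = HKD 3,354.23
HKD 3,354.23 ÷ 0.005740 = KRW 584,361
KRW 584,361 ÷ 128.7 = NOK 4,540.49
NOK 4,540.49 × 1.618 = ZAR 7,346.51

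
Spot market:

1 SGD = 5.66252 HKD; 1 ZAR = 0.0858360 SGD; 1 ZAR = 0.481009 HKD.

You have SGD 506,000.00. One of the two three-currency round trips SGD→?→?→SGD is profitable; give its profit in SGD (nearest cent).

Profitable loop is SGD → HKD → ZAR → SGD:
SGD 506,000.00 × 5.66252 = HKD 2,865,235.12
HKD 2,865,235.12 ÷ 0.481009 = ZAR 5,956,718.32
ZAR 5,956,718.32 × 0.0858360 = SGD 511,300.87
Profit = SGD 511,300.87 − SGD 506,000.00

Profit: SGD 5,300.87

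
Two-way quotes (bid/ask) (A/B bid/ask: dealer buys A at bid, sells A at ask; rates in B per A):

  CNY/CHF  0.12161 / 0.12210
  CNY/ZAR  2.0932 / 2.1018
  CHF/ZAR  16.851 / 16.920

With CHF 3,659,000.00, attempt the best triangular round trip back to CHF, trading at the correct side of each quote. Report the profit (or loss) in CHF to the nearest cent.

Best loop CHF → CNY → ZAR → CHF:
CHF 3,659,000.00 ÷ 0.12210 (buy CNY at ask) = CNY 29,967,239.97
CNY 29,967,239.97 × 2.0932 (sell CNY at bid) = ZAR 62,727,426.70
ZAR 62,727,426.70 ÷ 16.920 (buy CHF at ask) = CHF 3,707,294.72

Net profit: CHF 48,294.72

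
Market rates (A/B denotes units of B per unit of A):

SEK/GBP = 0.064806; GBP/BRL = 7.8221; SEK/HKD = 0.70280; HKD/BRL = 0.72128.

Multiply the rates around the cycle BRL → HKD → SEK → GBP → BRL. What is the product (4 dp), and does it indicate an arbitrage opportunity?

Around BRL → HKD → SEK → GBP → BRL: 1 ÷ 0.72128 ÷ 0.70280 × 0.064806 × 7.8221 = 1.000007
Product ≈ 1 (deviation 0.001%, within rounding noise).

1.0000 (no arbitrage)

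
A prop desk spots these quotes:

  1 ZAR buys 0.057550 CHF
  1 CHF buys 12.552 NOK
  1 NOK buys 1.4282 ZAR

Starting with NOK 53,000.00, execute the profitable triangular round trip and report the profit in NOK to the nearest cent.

Profitable loop is NOK → ZAR → CHF → NOK:
NOK 53,000.00 × 1.4282 = ZAR 75,694.60
ZAR 75,694.60 × 0.057550 = CHF 4,356.22
CHF 4,356.22 × 12.552 = NOK 54,679.33
Profit = NOK 54,679.33 − NOK 53,000.00

Profit: NOK 1,679.33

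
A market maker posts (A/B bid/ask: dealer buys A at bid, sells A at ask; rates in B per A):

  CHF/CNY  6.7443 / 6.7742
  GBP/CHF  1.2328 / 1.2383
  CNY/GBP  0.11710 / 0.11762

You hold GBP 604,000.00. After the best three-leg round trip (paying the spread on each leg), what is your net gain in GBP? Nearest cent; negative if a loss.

Best loop GBP → CNY → CHF → GBP:
GBP 604,000.00 ÷ 0.11762 (buy CNY at ask) = CNY 5,135,181.09
CNY 5,135,181.09 ÷ 6.7742 (buy CHF at ask) = CHF 758,049.82
CHF 758,049.82 ÷ 1.2383 (buy GBP at ask) = GBP 612,169.77

Net profit: GBP 8,169.77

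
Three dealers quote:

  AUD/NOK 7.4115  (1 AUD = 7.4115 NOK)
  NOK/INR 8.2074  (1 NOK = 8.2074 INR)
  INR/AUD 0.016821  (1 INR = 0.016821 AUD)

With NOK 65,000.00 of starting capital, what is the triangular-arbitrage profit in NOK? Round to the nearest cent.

Profitable loop is NOK → INR → AUD → NOK:
NOK 65,000.00 × 8.2074 = INR 533,481.00
INR 533,481.00 × 0.016821 = AUD 8,973.68
AUD 8,973.68 × 7.4115 = NOK 66,508.46
Profit = NOK 66,508.46 − NOK 65,000.00

Profit: NOK 1,508.46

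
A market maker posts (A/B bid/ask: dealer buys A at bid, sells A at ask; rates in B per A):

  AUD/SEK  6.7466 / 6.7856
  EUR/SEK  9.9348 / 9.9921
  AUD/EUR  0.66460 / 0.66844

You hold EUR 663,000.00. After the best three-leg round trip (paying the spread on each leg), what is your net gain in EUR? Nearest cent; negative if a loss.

Net profit: EUR 6,698.44

Best loop EUR → AUD → SEK → EUR:
EUR 663,000.00 ÷ 0.66844 (buy AUD at ask) = AUD 991,861.65
AUD 991,861.65 × 6.7466 (sell AUD at bid) = SEK 6,691,693.79
SEK 6,691,693.79 ÷ 9.9921 (buy EUR at ask) = EUR 669,698.44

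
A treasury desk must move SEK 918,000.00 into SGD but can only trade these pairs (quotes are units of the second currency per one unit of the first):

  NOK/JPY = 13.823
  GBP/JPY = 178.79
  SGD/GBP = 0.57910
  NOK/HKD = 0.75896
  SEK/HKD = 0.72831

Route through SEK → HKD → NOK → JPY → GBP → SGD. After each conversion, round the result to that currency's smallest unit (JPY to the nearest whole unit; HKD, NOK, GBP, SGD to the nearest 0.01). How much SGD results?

SGD 117,610.36

SEK 918,000.00 × 0.72831 = HKD 668,588.58
HKD 668,588.58 ÷ 0.75896 = NOK 880,927.30
NOK 880,927.30 × 13.823 = JPY 12,177,058
JPY 12,177,058 ÷ 178.79 = GBP 68,108.16
GBP 68,108.16 ÷ 0.57910 = SGD 117,610.36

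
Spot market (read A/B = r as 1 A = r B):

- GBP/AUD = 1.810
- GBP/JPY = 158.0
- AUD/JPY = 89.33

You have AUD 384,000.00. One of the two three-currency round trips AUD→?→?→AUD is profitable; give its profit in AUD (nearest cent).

Profitable loop is AUD → JPY → GBP → AUD:
AUD 384,000.00 × 89.33 = JPY 34,302,720
JPY 34,302,720 ÷ 158.0 = GBP 217,105.82
GBP 217,105.82 × 1.810 = AUD 392,961.54
Profit = AUD 392,961.54 − AUD 384,000.00

Profit: AUD 8,961.54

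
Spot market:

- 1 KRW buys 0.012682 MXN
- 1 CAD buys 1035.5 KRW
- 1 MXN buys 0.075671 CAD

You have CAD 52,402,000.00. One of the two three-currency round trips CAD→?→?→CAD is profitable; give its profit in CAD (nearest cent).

Profitable loop is CAD → MXN → KRW → CAD:
CAD 52,402,000.00 ÷ 0.075671 = MXN 692,497,786.47
MXN 692,497,786.47 ÷ 0.012682 = KRW 54,604,777,359
KRW 54,604,777,359 ÷ 1035.5 = CAD 52,732,764.23
Profit = CAD 52,732,764.23 − CAD 52,402,000.00

Profit: CAD 330,764.23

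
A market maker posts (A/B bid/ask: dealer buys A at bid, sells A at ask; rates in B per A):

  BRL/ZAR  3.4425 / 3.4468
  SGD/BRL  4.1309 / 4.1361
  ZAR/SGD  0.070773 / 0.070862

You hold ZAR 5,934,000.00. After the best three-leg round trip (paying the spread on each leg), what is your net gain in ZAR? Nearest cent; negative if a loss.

Best loop ZAR → SGD → BRL → ZAR:
ZAR 5,934,000.00 × 0.070773 (sell ZAR at bid) = SGD 419,966.98
SGD 419,966.98 × 4.1309 (sell SGD at bid) = BRL 1,734,841.61
BRL 1,734,841.61 × 3.4425 (sell BRL at bid) = ZAR 5,972,192.23

Net profit: ZAR 38,192.23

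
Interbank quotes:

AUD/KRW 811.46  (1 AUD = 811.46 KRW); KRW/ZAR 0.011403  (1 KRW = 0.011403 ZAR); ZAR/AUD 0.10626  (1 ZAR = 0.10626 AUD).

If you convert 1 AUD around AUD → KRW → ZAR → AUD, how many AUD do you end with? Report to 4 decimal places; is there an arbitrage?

Around AUD → KRW → ZAR → AUD: 1 × 811.46 × 0.011403 × 0.10626 = 0.983232
Product < 1; profitable direction is AUD → ZAR → KRW → AUD.

0.9832 (arbitrage exists)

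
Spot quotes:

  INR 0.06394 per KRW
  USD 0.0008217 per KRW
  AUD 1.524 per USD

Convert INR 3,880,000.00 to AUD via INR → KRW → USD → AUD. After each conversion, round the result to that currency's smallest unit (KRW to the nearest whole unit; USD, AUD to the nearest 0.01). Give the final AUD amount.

INR 3,880,000.00 ÷ 0.06394 = KRW 60,681,889
KRW 60,681,889 × 0.0008217 = USD 49,862.31
USD 49,862.31 × 1.524 = AUD 75,990.16

AUD 75,990.16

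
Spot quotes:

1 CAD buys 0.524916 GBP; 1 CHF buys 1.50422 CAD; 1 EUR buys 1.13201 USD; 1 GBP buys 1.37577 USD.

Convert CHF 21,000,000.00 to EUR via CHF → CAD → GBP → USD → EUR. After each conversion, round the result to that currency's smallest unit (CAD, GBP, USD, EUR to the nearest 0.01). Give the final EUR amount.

CHF 21,000,000.00 × 1.50422 = CAD 31,588,620.00
CAD 31,588,620.00 × 0.524916 = GBP 16,581,372.06
GBP 16,581,372.06 × 1.37577 = USD 22,812,154.24
USD 22,812,154.24 ÷ 1.13201 = EUR 20,151,901.70

EUR 20,151,901.70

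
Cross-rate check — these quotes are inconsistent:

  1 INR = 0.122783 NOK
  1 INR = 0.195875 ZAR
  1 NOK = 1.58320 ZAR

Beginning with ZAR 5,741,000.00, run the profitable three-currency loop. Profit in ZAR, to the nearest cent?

Profitable loop is ZAR → NOK → INR → ZAR:
ZAR 5,741,000.00 ÷ 1.58320 = NOK 3,626,200.10
NOK 3,626,200.10 ÷ 0.122783 = INR 29,533,405.28
INR 29,533,405.28 × 0.195875 = ZAR 5,784,855.76
Profit = ZAR 5,784,855.76 − ZAR 5,741,000.00

Profit: ZAR 43,855.76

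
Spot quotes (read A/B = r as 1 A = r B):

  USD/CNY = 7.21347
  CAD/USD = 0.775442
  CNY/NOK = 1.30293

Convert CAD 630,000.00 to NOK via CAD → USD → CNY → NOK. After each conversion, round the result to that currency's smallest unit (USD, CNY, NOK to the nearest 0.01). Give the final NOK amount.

NOK 4,591,506.28

CAD 630,000.00 × 0.775442 = USD 488,528.46
USD 488,528.46 × 7.21347 = CNY 3,523,985.39
CNY 3,523,985.39 × 1.30293 = NOK 4,591,506.28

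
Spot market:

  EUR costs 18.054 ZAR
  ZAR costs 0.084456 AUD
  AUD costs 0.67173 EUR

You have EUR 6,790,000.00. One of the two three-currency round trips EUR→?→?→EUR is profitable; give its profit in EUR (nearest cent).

Profitable loop is EUR → ZAR → AUD → EUR:
EUR 6,790,000.00 × 18.054 = ZAR 122,586,660.00
ZAR 122,586,660.00 × 0.084456 = AUD 10,353,178.96
AUD 10,353,178.96 × 0.67173 = EUR 6,954,540.90
Profit = EUR 6,954,540.90 − EUR 6,790,000.00

Profit: EUR 164,540.90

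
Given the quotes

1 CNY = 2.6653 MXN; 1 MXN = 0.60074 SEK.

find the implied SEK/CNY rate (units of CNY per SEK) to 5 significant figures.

1 SEK ÷ 0.60074 = 1.66461 MXN
1.66461 MXN ÷ 2.6653 = 0.62455 CNY

SEK/CNY = 0.62455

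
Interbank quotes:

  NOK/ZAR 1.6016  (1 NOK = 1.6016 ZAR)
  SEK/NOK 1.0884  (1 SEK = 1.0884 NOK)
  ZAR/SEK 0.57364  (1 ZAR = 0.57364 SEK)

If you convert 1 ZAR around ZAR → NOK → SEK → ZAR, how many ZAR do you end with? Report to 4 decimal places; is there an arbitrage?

1.0000 (no arbitrage)

Around ZAR → NOK → SEK → ZAR: 1 ÷ 1.6016 ÷ 1.0884 ÷ 0.57364 = 1.000041
Product ≈ 1 (deviation 0.004%, within rounding noise).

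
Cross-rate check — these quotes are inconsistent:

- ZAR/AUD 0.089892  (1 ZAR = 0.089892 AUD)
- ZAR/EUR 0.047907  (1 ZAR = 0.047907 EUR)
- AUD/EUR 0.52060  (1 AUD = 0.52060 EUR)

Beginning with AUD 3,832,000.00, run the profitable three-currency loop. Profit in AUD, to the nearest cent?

Profit: AUD 90,828.02

Profitable loop is AUD → ZAR → EUR → AUD:
AUD 3,832,000.00 ÷ 0.089892 = ZAR 42,628,932.50
ZAR 42,628,932.50 × 0.047907 = EUR 2,042,224.27
EUR 2,042,224.27 ÷ 0.52060 = AUD 3,922,828.02
Profit = AUD 3,922,828.02 − AUD 3,832,000.00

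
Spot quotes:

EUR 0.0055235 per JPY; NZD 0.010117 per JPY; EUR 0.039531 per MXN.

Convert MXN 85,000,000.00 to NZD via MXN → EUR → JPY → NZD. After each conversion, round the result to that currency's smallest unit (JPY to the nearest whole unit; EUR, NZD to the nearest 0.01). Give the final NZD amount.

MXN 85,000,000.00 × 0.039531 = EUR 3,360,135.00
EUR 3,360,135.00 ÷ 0.0055235 = JPY 608,334,389
JPY 608,334,389 × 0.010117 = NZD 6,154,519.01

NZD 6,154,519.01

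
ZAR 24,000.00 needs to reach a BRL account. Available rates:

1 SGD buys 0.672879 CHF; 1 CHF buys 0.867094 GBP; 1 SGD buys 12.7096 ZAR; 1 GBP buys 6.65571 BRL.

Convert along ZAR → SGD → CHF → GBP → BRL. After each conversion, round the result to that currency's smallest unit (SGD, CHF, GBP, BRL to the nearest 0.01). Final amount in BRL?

BRL 7,332.93

ZAR 24,000.00 ÷ 12.7096 = SGD 1,888.34
SGD 1,888.34 × 0.672879 = CHF 1,270.62
CHF 1,270.62 × 0.867094 = GBP 1,101.75
GBP 1,101.75 × 6.65571 = BRL 7,332.93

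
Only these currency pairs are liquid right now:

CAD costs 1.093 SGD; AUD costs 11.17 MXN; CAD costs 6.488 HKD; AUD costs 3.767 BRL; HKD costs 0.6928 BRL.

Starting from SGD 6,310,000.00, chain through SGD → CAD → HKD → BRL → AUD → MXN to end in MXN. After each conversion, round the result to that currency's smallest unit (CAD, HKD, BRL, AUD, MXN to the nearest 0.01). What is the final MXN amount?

MXN 76,945,897.69

SGD 6,310,000.00 ÷ 1.093 = CAD 5,773,101.56
CAD 5,773,101.56 × 6.488 = HKD 37,455,882.92
HKD 37,455,882.92 × 0.6928 = BRL 25,949,435.69
BRL 25,949,435.69 ÷ 3.767 = AUD 6,888,621.10
AUD 6,888,621.10 × 11.17 = MXN 76,945,897.69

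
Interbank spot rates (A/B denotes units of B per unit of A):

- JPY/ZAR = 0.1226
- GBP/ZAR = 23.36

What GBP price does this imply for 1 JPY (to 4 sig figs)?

JPY/GBP = 0.005248

1 JPY × 0.1226 = 0.1226 ZAR
0.1226 ZAR ÷ 23.36 = 0.00524829 GBP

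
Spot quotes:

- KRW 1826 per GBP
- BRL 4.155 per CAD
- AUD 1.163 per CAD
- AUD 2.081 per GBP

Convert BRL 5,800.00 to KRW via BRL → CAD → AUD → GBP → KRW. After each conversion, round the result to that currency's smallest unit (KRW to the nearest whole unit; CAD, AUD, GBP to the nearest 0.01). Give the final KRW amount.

BRL 5,800.00 ÷ 4.155 = CAD 1,395.91
CAD 1,395.91 × 1.163 = AUD 1,623.44
AUD 1,623.44 ÷ 2.081 = GBP 780.12
GBP 780.12 × 1826 = KRW 1,424,499

KRW 1,424,499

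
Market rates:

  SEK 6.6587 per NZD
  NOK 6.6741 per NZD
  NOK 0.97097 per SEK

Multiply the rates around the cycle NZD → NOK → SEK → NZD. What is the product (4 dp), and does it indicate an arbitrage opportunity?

Around NZD → NOK → SEK → NZD: 1 × 6.6741 ÷ 0.97097 ÷ 6.6587 = 1.032280
Product > 1; profitable direction is NZD → NOK → SEK → NZD.

1.0323 (arbitrage exists)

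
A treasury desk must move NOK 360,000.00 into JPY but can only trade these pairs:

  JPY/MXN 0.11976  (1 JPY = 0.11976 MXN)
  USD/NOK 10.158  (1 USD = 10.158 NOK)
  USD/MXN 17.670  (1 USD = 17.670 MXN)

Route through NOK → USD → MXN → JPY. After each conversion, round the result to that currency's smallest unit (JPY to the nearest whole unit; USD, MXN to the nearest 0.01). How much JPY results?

JPY 5,229,005

NOK 360,000.00 ÷ 10.158 = USD 35,440.05
USD 35,440.05 × 17.670 = MXN 626,225.68
MXN 626,225.68 ÷ 0.11976 = JPY 5,229,005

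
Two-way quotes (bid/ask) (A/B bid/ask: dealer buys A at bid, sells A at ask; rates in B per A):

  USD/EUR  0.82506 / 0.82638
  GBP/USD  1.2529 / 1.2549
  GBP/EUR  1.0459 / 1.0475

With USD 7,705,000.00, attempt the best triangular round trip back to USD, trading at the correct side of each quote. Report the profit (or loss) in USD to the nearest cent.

Best loop USD → GBP → EUR → USD:
USD 7,705,000.00 ÷ 1.2549 (buy GBP at ask) = GBP 6,139,931.47
GBP 6,139,931.47 × 1.0459 (sell GBP at bid) = EUR 6,421,754.32
EUR 6,421,754.32 ÷ 0.82638 (buy USD at ask) = USD 7,770,945.96

Net profit: USD 65,945.96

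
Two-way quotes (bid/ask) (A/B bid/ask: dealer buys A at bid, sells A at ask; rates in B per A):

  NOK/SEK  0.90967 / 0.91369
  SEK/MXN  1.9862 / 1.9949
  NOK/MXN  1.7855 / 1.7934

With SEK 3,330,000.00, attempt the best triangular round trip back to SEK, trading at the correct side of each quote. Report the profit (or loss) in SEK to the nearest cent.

Net profit: SEK 24,856.26

Best loop SEK → MXN → NOK → SEK:
SEK 3,330,000.00 × 1.9862 (sell SEK at bid) = MXN 6,614,046.00
MXN 6,614,046.00 ÷ 1.7934 (buy NOK at ask) = NOK 3,687,992.64
NOK 3,687,992.64 × 0.90967 (sell NOK at bid) = SEK 3,354,856.26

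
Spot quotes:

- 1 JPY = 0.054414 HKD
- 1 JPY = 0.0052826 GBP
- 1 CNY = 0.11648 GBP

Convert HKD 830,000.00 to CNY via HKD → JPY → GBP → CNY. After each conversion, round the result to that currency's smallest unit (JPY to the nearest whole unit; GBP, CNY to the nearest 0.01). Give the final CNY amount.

HKD 830,000.00 ÷ 0.054414 = JPY 15,253,427
JPY 15,253,427 × 0.0052826 = GBP 80,577.75
GBP 80,577.75 ÷ 0.11648 = CNY 691,773.27

CNY 691,773.27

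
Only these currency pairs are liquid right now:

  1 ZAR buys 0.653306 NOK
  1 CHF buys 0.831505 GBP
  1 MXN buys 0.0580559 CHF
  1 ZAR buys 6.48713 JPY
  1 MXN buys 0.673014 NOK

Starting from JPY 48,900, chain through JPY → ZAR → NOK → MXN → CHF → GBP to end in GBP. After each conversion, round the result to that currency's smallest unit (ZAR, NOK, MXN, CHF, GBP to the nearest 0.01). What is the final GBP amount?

GBP 353.23

JPY 48,900 ÷ 6.48713 = ZAR 7,538.00
ZAR 7,538.00 × 0.653306 = NOK 4,924.62
NOK 4,924.62 ÷ 0.673014 = MXN 7,317.26
MXN 7,317.26 × 0.0580559 = CHF 424.81
CHF 424.81 × 0.831505 = GBP 353.23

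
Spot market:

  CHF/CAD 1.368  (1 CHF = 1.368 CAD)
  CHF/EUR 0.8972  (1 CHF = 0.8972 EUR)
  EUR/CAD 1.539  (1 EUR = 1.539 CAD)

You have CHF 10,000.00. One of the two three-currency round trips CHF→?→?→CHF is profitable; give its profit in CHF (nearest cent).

Profitable loop is CHF → EUR → CAD → CHF:
CHF 10,000.00 × 0.8972 = EUR 8,972.00
EUR 8,972.00 × 1.539 = CAD 13,807.91
CAD 13,807.91 ÷ 1.368 = CHF 10,093.50
Profit = CHF 10,093.50 − CHF 10,000.00

Profit: CHF 93.50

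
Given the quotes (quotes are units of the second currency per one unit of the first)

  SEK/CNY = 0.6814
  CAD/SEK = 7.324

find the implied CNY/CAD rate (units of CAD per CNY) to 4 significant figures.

1 CNY ÷ 0.6814 = 1.46757 SEK
1.46757 SEK ÷ 7.324 = 0.200378 CAD

CNY/CAD = 0.2004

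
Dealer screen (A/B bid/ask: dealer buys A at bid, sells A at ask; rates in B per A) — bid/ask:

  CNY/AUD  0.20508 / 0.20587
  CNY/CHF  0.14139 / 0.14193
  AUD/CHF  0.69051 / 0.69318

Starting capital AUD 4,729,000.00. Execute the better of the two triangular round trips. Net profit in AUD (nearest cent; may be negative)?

Best loop AUD → CHF → CNY → AUD:
AUD 4,729,000.00 × 0.69051 (sell AUD at bid) = CHF 3,265,421.79
CHF 3,265,421.79 ÷ 0.14193 (buy CNY at ask) = CNY 23,007,269.71
CNY 23,007,269.71 × 0.20508 (sell CNY at bid) = AUD 4,718,330.87

Net result: AUD -10,669.13 (no profitable arbitrage after spreads)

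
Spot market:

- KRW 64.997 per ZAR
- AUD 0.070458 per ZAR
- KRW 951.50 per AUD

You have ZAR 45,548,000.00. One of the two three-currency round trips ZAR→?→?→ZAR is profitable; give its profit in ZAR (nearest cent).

Profitable loop is ZAR → AUD → KRW → ZAR:
ZAR 45,548,000.00 × 0.070458 = AUD 3,209,220.98
AUD 3,209,220.98 × 951.50 = KRW 3,053,573,766
KRW 3,053,573,766 ÷ 64.997 = ZAR 46,980,226.26
Profit = ZAR 46,980,226.26 − ZAR 45,548,000.00

Profit: ZAR 1,432,226.26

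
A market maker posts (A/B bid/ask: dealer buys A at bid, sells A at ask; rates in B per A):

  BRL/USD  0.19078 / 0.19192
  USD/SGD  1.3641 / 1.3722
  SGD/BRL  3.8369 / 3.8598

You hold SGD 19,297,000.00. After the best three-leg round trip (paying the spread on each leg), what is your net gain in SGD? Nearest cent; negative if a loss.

Net result: SGD -28,436.85 (no profitable arbitrage after spreads)

Best loop SGD → BRL → USD → SGD:
SGD 19,297,000.00 × 3.8369 (sell SGD at bid) = BRL 74,040,659.30
BRL 74,040,659.30 × 0.19078 (sell BRL at bid) = USD 14,125,476.98
USD 14,125,476.98 × 1.3641 (sell USD at bid) = SGD 19,268,563.15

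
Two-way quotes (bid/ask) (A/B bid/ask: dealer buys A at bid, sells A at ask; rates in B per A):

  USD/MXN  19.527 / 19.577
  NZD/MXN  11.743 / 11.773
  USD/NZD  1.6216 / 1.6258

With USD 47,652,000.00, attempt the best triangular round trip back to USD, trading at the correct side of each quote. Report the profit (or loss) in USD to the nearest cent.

Best loop USD → MXN → NZD → USD:
USD 47,652,000.00 × 19.527 (sell USD at bid) = MXN 930,500,604.00
MXN 930,500,604.00 ÷ 11.773 (buy NZD at ask) = NZD 79,036,830.37
NZD 79,036,830.37 ÷ 1.6258 (buy USD at ask) = USD 48,614,116.36

Net profit: USD 962,116.36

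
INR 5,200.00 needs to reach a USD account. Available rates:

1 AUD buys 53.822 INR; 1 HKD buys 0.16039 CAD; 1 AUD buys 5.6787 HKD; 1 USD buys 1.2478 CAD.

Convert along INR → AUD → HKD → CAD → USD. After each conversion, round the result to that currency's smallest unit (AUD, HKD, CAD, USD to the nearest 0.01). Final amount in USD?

USD 70.52

INR 5,200.00 ÷ 53.822 = AUD 96.61
AUD 96.61 × 5.6787 = HKD 548.62
HKD 548.62 × 0.16039 = CAD 87.99
CAD 87.99 ÷ 1.2478 = USD 70.52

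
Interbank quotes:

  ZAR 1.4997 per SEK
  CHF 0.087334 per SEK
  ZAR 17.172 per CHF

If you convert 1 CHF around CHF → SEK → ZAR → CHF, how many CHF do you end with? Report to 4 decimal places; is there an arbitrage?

1.0000 (no arbitrage)

Around CHF → SEK → ZAR → CHF: 1 ÷ 0.087334 × 1.4997 ÷ 17.172 = 1.000000
Product ≈ 1 (deviation 0.000%, within rounding noise).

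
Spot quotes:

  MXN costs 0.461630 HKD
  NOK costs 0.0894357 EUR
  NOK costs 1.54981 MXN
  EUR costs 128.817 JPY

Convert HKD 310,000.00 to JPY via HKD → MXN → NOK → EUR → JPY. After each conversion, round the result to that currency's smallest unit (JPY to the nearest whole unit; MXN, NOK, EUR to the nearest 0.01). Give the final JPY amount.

JPY 4,991,986

HKD 310,000.00 ÷ 0.461630 = MXN 671,533.48
MXN 671,533.48 ÷ 1.54981 = NOK 433,300.52
NOK 433,300.52 × 0.0894357 = EUR 38,752.54
EUR 38,752.54 × 128.817 = JPY 4,991,986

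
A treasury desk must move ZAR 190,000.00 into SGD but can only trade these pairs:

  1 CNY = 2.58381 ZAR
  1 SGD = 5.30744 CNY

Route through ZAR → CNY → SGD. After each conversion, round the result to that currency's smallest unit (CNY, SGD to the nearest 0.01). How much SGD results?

ZAR 190,000.00 ÷ 2.58381 = CNY 73,534.82
CNY 73,534.82 ÷ 5.30744 = SGD 13,855.04

SGD 13,855.04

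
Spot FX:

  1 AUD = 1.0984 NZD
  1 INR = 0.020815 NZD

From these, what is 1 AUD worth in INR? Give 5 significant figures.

1 AUD × 1.0984 = 1.0984 NZD
1.0984 NZD ÷ 0.020815 = 52.7696 INR

AUD/INR = 52.770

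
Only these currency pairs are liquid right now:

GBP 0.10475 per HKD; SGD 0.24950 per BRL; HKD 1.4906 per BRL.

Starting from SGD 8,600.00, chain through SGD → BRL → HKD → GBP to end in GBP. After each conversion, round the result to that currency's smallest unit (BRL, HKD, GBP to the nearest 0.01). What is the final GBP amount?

GBP 5,381.99

SGD 8,600.00 ÷ 0.24950 = BRL 34,468.94
BRL 34,468.94 × 1.4906 = HKD 51,379.40
HKD 51,379.40 × 0.10475 = GBP 5,381.99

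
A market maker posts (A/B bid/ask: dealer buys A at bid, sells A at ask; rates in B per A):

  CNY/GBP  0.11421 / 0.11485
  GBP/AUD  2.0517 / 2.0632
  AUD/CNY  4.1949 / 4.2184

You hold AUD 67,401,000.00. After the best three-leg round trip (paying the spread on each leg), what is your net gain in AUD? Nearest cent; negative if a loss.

Net profit: AUD 27,927.66

Best loop AUD → GBP → CNY → AUD:
AUD 67,401,000.00 ÷ 2.0632 (buy GBP at ask) = GBP 32,668,185.34
GBP 32,668,185.34 ÷ 0.11485 (buy CNY at ask) = CNY 284,442,188.45
CNY 284,442,188.45 ÷ 4.2184 (buy AUD at ask) = AUD 67,428,927.66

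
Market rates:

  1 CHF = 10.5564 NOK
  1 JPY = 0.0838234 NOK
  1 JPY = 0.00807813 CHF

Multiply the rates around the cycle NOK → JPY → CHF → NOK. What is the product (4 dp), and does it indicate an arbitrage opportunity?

Around NOK → JPY → CHF → NOK: 1 ÷ 0.0838234 × 0.00807813 × 10.5564 = 1.017329
Product > 1; profitable direction is NOK → JPY → CHF → NOK.

1.0173 (arbitrage exists)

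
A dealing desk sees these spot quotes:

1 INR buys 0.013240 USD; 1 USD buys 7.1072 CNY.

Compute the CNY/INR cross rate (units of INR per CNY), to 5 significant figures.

CNY/INR = 10.627

1 CNY ÷ 7.1072 = 0.140702 USD
0.140702 USD ÷ 0.013240 = 10.6271 INR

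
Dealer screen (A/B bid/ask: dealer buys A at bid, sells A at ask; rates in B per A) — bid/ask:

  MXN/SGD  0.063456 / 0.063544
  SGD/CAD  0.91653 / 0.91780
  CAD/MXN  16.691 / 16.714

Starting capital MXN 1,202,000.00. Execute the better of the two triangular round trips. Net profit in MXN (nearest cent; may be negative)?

Best loop MXN → CAD → SGD → MXN:
MXN 1,202,000.00 ÷ 16.714 (buy CAD at ask) = CAD 71,915.76
CAD 71,915.76 ÷ 0.91780 (buy SGD at ask) = SGD 78,356.68
SGD 78,356.68 ÷ 0.063544 (buy MXN at ask) = MXN 1,233,109.00

Net profit: MXN 31,109.00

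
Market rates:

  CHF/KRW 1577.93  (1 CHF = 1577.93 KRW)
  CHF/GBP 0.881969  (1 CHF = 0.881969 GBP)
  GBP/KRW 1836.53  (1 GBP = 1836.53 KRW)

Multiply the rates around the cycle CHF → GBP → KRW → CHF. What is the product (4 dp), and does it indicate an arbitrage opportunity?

Around CHF → GBP → KRW → CHF: 1 × 0.881969 × 1836.53 ÷ 1577.93 = 1.026511
Product > 1; profitable direction is CHF → GBP → KRW → CHF.

1.0265 (arbitrage exists)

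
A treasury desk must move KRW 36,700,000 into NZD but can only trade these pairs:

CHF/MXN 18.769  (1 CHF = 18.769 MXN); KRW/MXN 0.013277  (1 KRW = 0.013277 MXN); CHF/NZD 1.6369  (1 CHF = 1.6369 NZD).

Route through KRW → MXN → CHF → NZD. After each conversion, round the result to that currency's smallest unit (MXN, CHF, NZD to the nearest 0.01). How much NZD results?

KRW 36,700,000 × 0.013277 = MXN 487,265.90
MXN 487,265.90 ÷ 18.769 = CHF 25,961.21
CHF 25,961.21 × 1.6369 = NZD 42,495.90

NZD 42,495.90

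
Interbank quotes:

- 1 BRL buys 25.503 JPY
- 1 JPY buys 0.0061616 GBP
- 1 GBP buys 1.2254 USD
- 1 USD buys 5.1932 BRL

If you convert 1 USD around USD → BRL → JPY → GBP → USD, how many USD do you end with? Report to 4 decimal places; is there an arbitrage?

1.0000 (no arbitrage)

Around USD → BRL → JPY → GBP → USD: 1 × 5.1932 × 25.503 × 0.0061616 × 1.2254 = 0.999995
Product ≈ 1 (deviation 0.001%, within rounding noise).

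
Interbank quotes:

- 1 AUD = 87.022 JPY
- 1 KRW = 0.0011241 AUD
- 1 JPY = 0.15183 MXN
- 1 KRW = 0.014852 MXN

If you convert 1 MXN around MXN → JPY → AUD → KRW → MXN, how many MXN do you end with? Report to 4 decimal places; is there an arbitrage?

Around MXN → JPY → AUD → KRW → MXN: 1 ÷ 0.15183 ÷ 87.022 ÷ 0.0011241 × 0.014852 = 0.999985
Product ≈ 1 (deviation 0.002%, within rounding noise).

1.0000 (no arbitrage)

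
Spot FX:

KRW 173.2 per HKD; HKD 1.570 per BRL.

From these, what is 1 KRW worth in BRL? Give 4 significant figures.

KRW/BRL = 0.003677

1 KRW ÷ 173.2 = 0.00577367 HKD
0.00577367 HKD ÷ 1.570 = 0.0036775 BRL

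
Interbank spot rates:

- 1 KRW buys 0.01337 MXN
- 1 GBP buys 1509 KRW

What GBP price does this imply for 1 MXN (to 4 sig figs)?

1 MXN ÷ 0.01337 = 74.7943 KRW
74.7943 KRW ÷ 1509 = 0.0495655 GBP

MXN/GBP = 0.04957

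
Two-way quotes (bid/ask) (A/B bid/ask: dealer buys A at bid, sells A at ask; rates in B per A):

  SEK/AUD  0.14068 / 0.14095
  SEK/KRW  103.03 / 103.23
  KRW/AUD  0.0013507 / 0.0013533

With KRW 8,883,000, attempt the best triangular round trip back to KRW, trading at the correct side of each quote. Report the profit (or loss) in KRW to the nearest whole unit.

Net profit: KRW 62,240

Best loop KRW → SEK → AUD → KRW:
KRW 8,883,000 ÷ 103.23 (buy SEK at ask) = SEK 86,050.57
SEK 86,050.57 × 0.14068 (sell SEK at bid) = AUD 12,105.59
AUD 12,105.59 ÷ 0.0013533 (buy KRW at ask) = KRW 8,945,240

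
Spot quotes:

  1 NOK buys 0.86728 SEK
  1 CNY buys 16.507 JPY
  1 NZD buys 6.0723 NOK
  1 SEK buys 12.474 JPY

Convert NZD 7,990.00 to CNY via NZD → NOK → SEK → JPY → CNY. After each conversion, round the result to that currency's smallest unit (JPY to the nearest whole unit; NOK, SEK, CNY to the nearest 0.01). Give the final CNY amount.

CNY 31,797.78

NZD 7,990.00 × 6.0723 = NOK 48,517.68
NOK 48,517.68 × 0.86728 = SEK 42,078.41
SEK 42,078.41 × 12.474 = JPY 524,886
JPY 524,886 ÷ 16.507 = CNY 31,797.78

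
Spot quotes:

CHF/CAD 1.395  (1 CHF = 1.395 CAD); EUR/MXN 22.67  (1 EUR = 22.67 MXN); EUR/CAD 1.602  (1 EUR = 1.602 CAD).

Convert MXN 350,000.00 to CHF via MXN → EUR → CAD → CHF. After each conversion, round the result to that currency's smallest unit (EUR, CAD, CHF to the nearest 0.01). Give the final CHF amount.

MXN 350,000.00 ÷ 22.67 = EUR 15,438.91
EUR 15,438.91 × 1.602 = CAD 24,733.13
CAD 24,733.13 ÷ 1.395 = CHF 17,729.84

CHF 17,729.84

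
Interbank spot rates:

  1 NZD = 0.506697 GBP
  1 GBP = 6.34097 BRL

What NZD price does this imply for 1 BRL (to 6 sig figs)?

BRL/NZD = 0.311240

1 BRL ÷ 6.34097 = 0.157705 GBP
0.157705 GBP ÷ 0.506697 = 0.31124 NZD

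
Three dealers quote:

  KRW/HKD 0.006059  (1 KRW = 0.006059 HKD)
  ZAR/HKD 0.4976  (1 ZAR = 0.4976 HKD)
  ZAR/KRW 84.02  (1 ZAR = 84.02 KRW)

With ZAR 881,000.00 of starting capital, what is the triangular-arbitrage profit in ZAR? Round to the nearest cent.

Profitable loop is ZAR → KRW → HKD → ZAR:
ZAR 881,000.00 × 84.02 = KRW 74,021,620
KRW 74,021,620 × 0.006059 = HKD 448,497.00
HKD 448,497.00 ÷ 0.4976 = ZAR 901,320.33
Profit = ZAR 901,320.33 − ZAR 881,000.00

Profit: ZAR 20,320.33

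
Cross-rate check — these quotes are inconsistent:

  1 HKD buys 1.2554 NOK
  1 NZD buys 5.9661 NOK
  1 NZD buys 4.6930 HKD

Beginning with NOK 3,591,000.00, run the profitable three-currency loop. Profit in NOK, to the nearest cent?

Profit: NOK 45,413.45

Profitable loop is NOK → HKD → NZD → NOK:
NOK 3,591,000.00 ÷ 1.2554 = HKD 2,860,442.89
HKD 2,860,442.89 ÷ 4.6930 = NZD 609,512.65
NZD 609,512.65 × 5.9661 = NOK 3,636,413.45
Profit = NOK 3,636,413.45 − NOK 3,591,000.00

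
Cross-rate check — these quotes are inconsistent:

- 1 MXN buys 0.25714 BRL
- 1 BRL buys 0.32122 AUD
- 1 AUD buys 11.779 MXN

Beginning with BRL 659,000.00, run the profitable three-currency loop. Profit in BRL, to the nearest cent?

Profit: BRL 18,336.96

Profitable loop is BRL → MXN → AUD → BRL:
BRL 659,000.00 ÷ 0.25714 = MXN 2,562,806.25
MXN 2,562,806.25 ÷ 11.779 = AUD 217,574.18
AUD 217,574.18 ÷ 0.32122 = BRL 677,336.96
Profit = BRL 677,336.96 − BRL 659,000.00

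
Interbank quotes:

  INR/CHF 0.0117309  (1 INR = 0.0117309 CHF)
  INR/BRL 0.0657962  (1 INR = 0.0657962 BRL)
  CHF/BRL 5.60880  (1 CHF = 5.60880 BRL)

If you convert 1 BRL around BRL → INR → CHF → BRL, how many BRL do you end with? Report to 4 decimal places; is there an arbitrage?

1.0000 (no arbitrage)

Around BRL → INR → CHF → BRL: 1 ÷ 0.0657962 × 0.0117309 × 5.60880 = 1.000001
Product ≈ 1 (deviation 0.000%, within rounding noise).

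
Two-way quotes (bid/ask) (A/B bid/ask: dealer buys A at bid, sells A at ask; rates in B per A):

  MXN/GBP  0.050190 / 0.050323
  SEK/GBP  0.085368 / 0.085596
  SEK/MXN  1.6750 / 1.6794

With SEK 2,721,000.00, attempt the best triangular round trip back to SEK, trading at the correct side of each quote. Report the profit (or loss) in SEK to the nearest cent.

Net profit: SEK 27,545.79

Best loop SEK → GBP → MXN → SEK:
SEK 2,721,000.00 × 0.085368 (sell SEK at bid) = GBP 232,286.33
GBP 232,286.33 ÷ 0.050323 (buy MXN at ask) = MXN 4,615,907.80
MXN 4,615,907.80 ÷ 1.6794 (buy SEK at ask) = SEK 2,748,545.79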